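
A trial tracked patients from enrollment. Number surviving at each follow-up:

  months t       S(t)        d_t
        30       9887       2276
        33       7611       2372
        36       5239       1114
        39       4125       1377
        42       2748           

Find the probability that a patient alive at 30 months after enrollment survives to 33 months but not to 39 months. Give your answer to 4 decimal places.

0.3526

This is the probability of reaching 33 but not 39, conditional on being alive at 30: (S(33) − S(39)) / S(30).
= (7611 − 4125) / 9887 = 3486 / 9887 = 0.352584.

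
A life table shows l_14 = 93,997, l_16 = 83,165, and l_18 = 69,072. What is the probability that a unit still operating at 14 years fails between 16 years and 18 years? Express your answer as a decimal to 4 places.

0.1499

This is the probability of reaching 16 but not 18, conditional on being operational at 14: (l_16 − l_18) / l_14.
= (83,165 − 69,072) / 93,997 = 14,093 / 93,997 = 0.149930.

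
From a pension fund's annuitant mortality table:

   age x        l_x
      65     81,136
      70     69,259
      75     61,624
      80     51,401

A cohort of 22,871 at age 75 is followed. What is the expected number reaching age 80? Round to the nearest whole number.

19077

The relevant probability is 51,401/61,624 = 0.834107.
Expected number = 22,871 × 0.834107 = 19077.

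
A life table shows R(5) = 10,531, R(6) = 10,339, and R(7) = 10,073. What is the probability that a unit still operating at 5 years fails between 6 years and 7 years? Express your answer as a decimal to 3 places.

This is the probability of reaching 6 but not 7, conditional on being operational at 5: (R(6) − R(7)) / R(5).
= (10,339 − 10,073) / 10,531 = 266 / 10,531 = 0.025259.

0.025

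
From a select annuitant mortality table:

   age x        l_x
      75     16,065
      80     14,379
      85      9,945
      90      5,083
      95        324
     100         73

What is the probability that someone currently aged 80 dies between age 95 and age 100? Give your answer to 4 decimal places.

We want 15|5q80 = (l_95 − l_100)/l_80.
This is the probability of reaching 95 but not 100, conditional on being alive at 80: (l_95 − l_100) / l_80.
= (324 − 73) / 14,379 = 251 / 14,379 = 0.017456.

0.0175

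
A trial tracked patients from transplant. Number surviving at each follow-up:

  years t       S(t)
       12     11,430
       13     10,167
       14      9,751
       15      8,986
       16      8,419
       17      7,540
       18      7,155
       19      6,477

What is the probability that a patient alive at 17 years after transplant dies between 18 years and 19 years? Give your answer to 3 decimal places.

0.090

This is the probability of reaching 18 but not 19, conditional on being alive at 17: (S(18) − S(19)) / S(17).
= (7,155 − 6,477) / 7,540 = 678 / 7,540 = 0.089920.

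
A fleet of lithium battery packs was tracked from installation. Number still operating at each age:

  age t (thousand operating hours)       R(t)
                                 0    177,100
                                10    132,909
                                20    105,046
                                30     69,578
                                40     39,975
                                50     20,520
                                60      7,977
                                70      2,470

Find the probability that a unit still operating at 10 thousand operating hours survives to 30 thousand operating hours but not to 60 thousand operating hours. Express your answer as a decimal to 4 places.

This is the probability of reaching 30 but not 60, conditional on being operational at 10: (R(30) − R(60)) / R(10).
= (69,578 − 7,977) / 132,909 = 61,601 / 132,909 = 0.463483.

0.4635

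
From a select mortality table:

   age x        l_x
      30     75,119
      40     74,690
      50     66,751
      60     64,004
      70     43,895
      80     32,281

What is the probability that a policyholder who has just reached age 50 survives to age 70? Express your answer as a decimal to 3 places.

0.658

The conditional survival probability is l_70/l_50 = 43,895/66,751 = 0.657593.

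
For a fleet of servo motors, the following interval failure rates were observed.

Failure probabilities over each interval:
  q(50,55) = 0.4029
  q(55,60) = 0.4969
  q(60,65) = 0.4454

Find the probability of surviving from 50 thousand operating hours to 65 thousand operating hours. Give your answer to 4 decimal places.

The overall survival probability is (1 − 0.4029) × (1 − 0.4969) × (1 − 0.4454).
= 0.5971 × 0.5031 × 0.5546 = 0.166602.

0.1666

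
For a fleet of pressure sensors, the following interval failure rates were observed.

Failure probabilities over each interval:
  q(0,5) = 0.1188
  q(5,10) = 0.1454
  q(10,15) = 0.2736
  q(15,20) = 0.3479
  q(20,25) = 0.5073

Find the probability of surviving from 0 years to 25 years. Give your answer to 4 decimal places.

0.1758

P(survive 0→25) = (1 − 0.1188) × (1 − 0.1454) × (1 − 0.2736) × (1 − 0.3479) × (1 − 0.5073).
= 0.8812 × 0.8546 × 0.7264 × 0.6521 × 0.4927 = 0.175756.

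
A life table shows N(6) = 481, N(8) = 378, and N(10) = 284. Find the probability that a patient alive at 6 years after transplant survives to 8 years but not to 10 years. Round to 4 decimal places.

0.1954

This is the probability of reaching 8 but not 10, conditional on being alive at 6: (N(8) − N(10)) / N(6).
= (378 − 284) / 481 = 94 / 481 = 0.195426.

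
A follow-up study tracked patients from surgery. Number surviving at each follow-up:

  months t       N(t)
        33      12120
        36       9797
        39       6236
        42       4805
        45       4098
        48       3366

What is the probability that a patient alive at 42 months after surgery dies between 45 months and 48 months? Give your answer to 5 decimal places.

0.15234

This is the probability of reaching 45 but not 48, conditional on being alive at 42: (N(45) − N(48)) / N(42).
= (4098 − 3366) / 4805 = 732 / 4805 = 0.152341.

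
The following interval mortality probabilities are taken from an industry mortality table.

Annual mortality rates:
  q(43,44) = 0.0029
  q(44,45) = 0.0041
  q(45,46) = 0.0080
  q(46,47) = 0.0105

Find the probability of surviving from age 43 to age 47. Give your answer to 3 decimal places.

Survival from 43 to 47 is the product of surviving each interval: (1 − 0.0029) × (1 − 0.0041) × (1 − 0.0080) × (1 − 0.0105).
= 0.9971 × 0.9959 × 0.9920 × 0.9895 = 0.974725.

0.975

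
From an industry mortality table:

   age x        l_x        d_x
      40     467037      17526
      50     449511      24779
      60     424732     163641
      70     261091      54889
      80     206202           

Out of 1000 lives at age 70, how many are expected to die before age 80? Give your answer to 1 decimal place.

210.2

The relevant probability is 1 − 206202/261091 = 0.210229.
Expected number = 1000 × 0.210229 = 210.2.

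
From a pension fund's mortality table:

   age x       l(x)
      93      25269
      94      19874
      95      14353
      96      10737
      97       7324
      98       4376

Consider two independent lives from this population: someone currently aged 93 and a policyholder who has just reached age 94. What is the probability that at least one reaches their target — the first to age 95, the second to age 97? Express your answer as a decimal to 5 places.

0.72721

p₁ = l(95)/l(93) = 14353/25269 = 0.568008; p₂ = l(97)/l(94) = 7324/19874 = 0.368522.
P(at least one) = 1 − (1−p₁)(1−p₂) = 1 − 0.431992 × 0.631478 = 0.727207.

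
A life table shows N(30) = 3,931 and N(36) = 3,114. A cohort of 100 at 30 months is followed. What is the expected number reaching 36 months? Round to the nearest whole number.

79

The relevant probability is 3,114/3,931 = 0.792165.
Expected number = 100 × 0.792165 = 79.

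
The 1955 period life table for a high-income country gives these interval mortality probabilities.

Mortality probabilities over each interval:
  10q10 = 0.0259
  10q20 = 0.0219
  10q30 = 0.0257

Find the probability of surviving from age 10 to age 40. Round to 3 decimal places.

Chaining the interval survival probabilities: (1 − 0.0259) × (1 − 0.0219) × (1 − 0.0257).
= 0.9741 × 0.9781 × 0.9743 = 0.928281.

0.928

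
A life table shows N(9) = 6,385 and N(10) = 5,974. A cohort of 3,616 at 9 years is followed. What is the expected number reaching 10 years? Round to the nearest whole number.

3383

The relevant probability is 5,974/6,385 = 0.935630.
Expected number = 3,616 × 0.935630 = 3383.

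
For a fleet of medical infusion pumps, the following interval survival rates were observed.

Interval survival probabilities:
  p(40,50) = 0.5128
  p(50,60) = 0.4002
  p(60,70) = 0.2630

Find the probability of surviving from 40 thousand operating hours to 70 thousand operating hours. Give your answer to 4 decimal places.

Chaining the interval survival probabilities: 0.5128 × 0.4002 × 0.2630.
= 0.053974.

0.0540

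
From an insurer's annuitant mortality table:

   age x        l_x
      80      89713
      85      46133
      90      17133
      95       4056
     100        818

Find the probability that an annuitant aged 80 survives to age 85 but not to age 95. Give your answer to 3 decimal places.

We want 5|10q80 = (l_85 − l_95)/l_80.
This is the probability of reaching 85 but not 95, conditional on being alive at 80: (l_85 − l_95) / l_80.
= (46133 − 4056) / 89713 = 42077 / 89713 = 0.469018.

0.469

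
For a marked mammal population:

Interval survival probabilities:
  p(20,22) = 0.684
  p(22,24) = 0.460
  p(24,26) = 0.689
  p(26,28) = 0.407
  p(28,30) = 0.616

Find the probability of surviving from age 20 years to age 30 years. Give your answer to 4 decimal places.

0.0544

Chaining the interval survival probabilities: 0.684 × 0.460 × 0.689 × 0.407 × 0.616.
= 0.054351.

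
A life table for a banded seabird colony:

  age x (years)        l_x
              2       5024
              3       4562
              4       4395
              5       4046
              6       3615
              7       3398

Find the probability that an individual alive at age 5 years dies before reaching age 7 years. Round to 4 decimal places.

0.1602

P(die before 7 | alive at 5) = 1 − l_7/l_5 = 1 − 3398/4046 = (648)/4046 = 0.160158.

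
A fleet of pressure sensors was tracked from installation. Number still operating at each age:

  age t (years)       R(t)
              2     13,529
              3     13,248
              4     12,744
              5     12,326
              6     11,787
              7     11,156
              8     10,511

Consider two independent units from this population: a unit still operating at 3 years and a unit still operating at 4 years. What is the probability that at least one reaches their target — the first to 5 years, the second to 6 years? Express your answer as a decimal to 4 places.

0.9948

p₁ = R(5)/R(3) = 12,326/13,248 = 0.930405; p₂ = R(6)/R(4) = 11,787/12,744 = 0.924906.
P(at least one) = 1 − (1−p₁)(1−p₂) = 1 − 0.069595 × 0.075094 = 0.994774.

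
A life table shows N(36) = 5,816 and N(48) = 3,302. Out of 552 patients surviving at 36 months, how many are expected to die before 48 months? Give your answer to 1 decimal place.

238.6

The relevant probability is 1 − 3,302/5,816 = 0.432256.
Expected number = 552 × 0.432256 = 238.6.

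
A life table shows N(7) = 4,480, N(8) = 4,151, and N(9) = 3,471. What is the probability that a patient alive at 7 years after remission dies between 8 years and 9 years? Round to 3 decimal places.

0.152

This is the probability of reaching 8 but not 9, conditional on being alive at 7: (N(8) − N(9)) / N(7).
= (4,151 − 3,471) / 4,480 = 680 / 4,480 = 0.151786.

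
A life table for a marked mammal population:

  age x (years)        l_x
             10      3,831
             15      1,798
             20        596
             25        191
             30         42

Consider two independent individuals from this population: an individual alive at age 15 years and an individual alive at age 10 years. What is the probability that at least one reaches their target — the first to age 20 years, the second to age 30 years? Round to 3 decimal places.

0.339

p₁ = l_20/l_15 = 596/1,798 = 0.331479; p₂ = l_30/l_10 = 42/3,831 = 0.010963.
P(at least one) = 1 − (1−p₁)(1−p₂) = 1 − 0.668521 × 0.989037 = 0.338808.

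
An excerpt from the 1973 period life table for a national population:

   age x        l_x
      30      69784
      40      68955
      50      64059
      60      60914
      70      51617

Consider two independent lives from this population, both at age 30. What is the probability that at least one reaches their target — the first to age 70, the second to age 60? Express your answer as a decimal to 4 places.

0.9669

p₁ = l_70/l_30 = 51617/69784 = 0.739668; p₂ = l_60/l_30 = 60914/69784 = 0.872893.
P(at least one) = 1 − (1−p₁)(1−p₂) = 1 − 0.260332 × 0.127107 = 0.966910.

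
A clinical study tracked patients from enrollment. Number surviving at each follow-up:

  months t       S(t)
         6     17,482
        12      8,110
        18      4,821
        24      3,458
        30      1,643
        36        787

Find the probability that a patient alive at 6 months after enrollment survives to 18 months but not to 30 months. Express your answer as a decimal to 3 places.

This is the probability of reaching 18 but not 30, conditional on being alive at 6: (S(18) − S(30)) / S(6).
= (4,821 − 1,643) / 17,482 = 3,178 / 17,482 = 0.181787.

0.182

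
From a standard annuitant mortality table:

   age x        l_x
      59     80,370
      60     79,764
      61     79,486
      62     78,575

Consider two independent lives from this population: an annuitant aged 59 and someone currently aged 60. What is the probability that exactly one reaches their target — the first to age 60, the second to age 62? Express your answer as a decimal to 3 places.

p₁ = l_60/l_59 = 79,764/80,370 = 0.992460; p₂ = l_62/l_60 = 78,575/79,764 = 0.985094.
P(exactly one) = p₁(1−p₂) + (1−p₁)p₂ = 0.014794 + 0.007428 = 0.022221.

0.022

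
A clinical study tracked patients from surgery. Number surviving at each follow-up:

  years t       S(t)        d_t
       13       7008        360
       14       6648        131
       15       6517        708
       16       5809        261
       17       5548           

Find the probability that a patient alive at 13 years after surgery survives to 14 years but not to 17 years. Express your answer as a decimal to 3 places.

This is the probability of reaching 14 but not 17, conditional on being alive at 13: (S(14) − S(17)) / S(13).
= (6648 − 5548) / 7008 = 1100 / 7008 = 0.156963.

0.157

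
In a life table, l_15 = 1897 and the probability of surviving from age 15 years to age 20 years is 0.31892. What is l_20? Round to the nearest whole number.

l_20 = l_15 × p = 1897 × 0.31892 = 605.

605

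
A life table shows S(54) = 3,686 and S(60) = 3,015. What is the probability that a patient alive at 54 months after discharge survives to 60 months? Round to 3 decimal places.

0.818

The conditional survival probability is S(60)/S(54) = 3,015/3,686 = 0.817960.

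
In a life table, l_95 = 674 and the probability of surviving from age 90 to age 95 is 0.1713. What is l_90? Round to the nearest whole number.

l_90 = l_95 / p = 674 / 0.1713 = 3935.

3935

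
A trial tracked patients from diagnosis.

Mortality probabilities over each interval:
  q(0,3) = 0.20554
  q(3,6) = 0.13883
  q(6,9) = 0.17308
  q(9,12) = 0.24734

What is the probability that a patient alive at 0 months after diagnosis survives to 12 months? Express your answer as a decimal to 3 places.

0.426

Chaining the interval survival probabilities: (1 − 0.20554) × (1 − 0.13883) × (1 − 0.17308) × (1 − 0.24734).
= 0.79446 × 0.86117 × 0.82692 × 0.75266 = 0.425817.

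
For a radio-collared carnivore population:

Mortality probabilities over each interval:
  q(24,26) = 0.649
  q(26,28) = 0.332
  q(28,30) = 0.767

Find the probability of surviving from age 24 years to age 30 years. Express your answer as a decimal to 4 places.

Survival from 24 to 30 is the product of surviving each interval: (1 − 0.649) × (1 − 0.332) × (1 − 0.767).
= 0.351 × 0.668 × 0.233 = 0.054631.

0.0546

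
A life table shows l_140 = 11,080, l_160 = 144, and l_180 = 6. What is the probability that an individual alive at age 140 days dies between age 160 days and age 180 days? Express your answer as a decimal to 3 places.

0.012

This is the probability of reaching 160 but not 180, conditional on being alive at 140: (l_160 − l_180) / l_140.
= (144 − 6) / 11,080 = 138 / 11,080 = 0.012455.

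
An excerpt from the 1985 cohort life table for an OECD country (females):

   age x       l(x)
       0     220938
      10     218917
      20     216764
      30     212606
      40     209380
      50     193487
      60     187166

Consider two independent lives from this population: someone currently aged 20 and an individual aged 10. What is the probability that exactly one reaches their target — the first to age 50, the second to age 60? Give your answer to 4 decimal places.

0.2213

p₁ = l(50)/l(20) = 193487/216764 = 0.892616; p₂ = l(60)/l(10) = 187166/218917 = 0.854963.
P(exactly one) = p₁(1−p₂) + (1−p₁)p₂ = 0.129462 + 0.091809 = 0.221272.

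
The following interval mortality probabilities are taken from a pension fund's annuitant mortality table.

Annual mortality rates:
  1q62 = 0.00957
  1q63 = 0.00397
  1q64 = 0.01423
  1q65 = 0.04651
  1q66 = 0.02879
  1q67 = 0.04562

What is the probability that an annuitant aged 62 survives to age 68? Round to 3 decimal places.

0.859

Chaining the interval survival probabilities: (1 − 0.00957) × (1 − 0.00397) × (1 − 0.01423) × (1 − 0.04651) × (1 − 0.02879) × (1 − 0.04562).
= 0.99043 × 0.99603 × 0.98577 × 0.95349 × 0.97121 × 0.95438 = 0.859454.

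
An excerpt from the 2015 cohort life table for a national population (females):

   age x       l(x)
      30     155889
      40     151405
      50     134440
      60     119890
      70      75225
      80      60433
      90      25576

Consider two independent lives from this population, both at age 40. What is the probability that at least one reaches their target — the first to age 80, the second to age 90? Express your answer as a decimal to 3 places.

p₁ = l(80)/l(40) = 60433/151405 = 0.399148; p₂ = l(90)/l(40) = 25576/151405 = 0.168924.
P(at least one) = 1 − (1−p₁)(1−p₂) = 1 − 0.600852 × 0.831076 = 0.500646.

0.501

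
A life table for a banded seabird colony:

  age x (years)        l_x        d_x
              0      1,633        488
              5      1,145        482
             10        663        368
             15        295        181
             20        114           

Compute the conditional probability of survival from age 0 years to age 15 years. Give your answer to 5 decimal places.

The conditional survival probability is l_15/l_0 = 295/1,633 = 0.180649.

0.18065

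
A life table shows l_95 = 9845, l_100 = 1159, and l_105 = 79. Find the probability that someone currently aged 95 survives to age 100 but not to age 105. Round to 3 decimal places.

This is the probability of reaching 100 but not 105, conditional on being alive at 95: (l_100 − l_105) / l_95.
= (1159 − 79) / 9845 = 1080 / 9845 = 0.109700.

0.110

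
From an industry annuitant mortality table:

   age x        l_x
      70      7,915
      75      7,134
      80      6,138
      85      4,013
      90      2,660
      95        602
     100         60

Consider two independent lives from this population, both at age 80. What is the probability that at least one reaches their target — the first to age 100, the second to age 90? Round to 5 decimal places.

0.43890

p₁ = l_100/l_80 = 60/6,138 = 0.009775; p₂ = l_90/l_80 = 2,660/6,138 = 0.433366.
P(at least one) = 1 − (1−p₁)(1−p₂) = 1 − 0.990225 × 0.566634 = 0.438905.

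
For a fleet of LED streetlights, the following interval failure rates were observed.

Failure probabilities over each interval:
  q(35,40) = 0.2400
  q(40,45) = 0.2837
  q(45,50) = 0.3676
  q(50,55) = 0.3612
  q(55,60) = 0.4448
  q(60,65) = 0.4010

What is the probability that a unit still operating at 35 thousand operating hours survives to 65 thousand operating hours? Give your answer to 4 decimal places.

0.0731

The overall survival probability is (1 − 0.2400) × (1 − 0.2837) × (1 − 0.3676) × (1 − 0.3612) × (1 − 0.4448) × (1 − 0.4010).
= 0.7600 × 0.7163 × 0.6324 × 0.6388 × 0.5552 × 0.5990 = 0.073138.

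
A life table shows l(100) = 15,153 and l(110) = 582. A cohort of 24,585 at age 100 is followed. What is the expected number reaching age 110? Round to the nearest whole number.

944

The relevant probability is 582/15,153 = 0.038408.
Expected number = 24,585 × 0.038408 = 944.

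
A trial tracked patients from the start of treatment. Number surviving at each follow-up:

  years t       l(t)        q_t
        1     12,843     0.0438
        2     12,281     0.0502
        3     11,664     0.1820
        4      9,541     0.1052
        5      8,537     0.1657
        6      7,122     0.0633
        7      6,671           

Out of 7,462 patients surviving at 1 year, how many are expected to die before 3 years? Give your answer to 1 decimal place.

The relevant probability is 1 − 11,664/12,843 = 0.091801.
Expected number = 7,462 × 0.091801 = 685.0.

685.0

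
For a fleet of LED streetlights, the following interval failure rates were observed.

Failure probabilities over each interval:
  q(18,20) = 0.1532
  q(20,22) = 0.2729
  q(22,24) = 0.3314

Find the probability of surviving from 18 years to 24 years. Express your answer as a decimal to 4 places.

The overall survival probability is (1 − 0.1532) × (1 − 0.2729) × (1 − 0.3314).
= 0.8468 × 0.7271 × 0.6686 = 0.411663.

0.4117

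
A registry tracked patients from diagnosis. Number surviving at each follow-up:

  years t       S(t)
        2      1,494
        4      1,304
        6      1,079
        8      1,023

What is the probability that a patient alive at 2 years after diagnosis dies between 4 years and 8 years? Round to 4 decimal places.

This is the probability of reaching 4 but not 8, conditional on being alive at 2: (S(4) − S(8)) / S(2).
= (1,304 − 1,023) / 1,494 = 281 / 1,494 = 0.188086.

0.1881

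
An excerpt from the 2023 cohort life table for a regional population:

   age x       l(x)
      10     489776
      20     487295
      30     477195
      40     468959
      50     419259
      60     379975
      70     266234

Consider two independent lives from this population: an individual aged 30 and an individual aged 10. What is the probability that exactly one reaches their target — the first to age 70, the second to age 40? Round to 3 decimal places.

p₁ = l(70)/l(30) = 266234/477195 = 0.557914; p₂ = l(40)/l(10) = 468959/489776 = 0.957497.
P(exactly one) = p₁(1−p₂) + (1−p₁)p₂ = 0.023713 + 0.423296 = 0.447009.

0.447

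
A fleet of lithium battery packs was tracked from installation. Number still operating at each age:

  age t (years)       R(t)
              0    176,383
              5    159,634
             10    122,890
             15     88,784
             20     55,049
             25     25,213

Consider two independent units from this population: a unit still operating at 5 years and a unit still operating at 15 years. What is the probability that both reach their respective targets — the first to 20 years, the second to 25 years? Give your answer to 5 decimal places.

p₁ = R(20)/R(5) = 55,049/159,634 = 0.344845; p₂ = R(25)/R(15) = 25,213/88,784 = 0.283981.
P(both) = p₁ × p₂ = 0.344845 × 0.283981 = 0.097929.

0.09793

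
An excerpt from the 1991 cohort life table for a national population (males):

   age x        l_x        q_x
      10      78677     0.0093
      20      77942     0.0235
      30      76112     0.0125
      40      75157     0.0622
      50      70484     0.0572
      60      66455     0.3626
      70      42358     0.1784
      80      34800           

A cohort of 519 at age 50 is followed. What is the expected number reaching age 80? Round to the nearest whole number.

256

The relevant probability is 34800/70484 = 0.493729.
Expected number = 519 × 0.493729 = 256.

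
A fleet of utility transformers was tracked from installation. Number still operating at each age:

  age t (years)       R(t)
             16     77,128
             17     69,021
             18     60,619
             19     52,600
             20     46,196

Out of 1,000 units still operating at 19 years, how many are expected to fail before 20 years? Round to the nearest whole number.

122

The relevant probability is 1 − 46,196/52,600 = 0.121749.
Expected number = 1,000 × 0.121749 = 122.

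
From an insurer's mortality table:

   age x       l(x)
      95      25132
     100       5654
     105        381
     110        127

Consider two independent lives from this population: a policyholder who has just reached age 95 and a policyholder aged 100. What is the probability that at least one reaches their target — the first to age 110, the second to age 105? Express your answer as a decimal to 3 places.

0.072

p₁ = l(110)/l(95) = 127/25132 = 0.005053; p₂ = l(105)/l(100) = 381/5654 = 0.067386.
P(at least one) = 1 − (1−p₁)(1−p₂) = 1 − 0.994947 × 0.932614 = 0.072098.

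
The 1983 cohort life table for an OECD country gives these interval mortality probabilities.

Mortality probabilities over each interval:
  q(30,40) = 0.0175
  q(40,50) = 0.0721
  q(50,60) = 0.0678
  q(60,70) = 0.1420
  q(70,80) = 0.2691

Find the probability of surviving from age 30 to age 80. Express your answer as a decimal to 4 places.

Chaining the interval survival probabilities: (1 − 0.0175) × (1 − 0.0721) × (1 − 0.0678) × (1 − 0.1420) × (1 − 0.2691).
= 0.9825 × 0.9279 × 0.9322 × 0.8580 × 0.7309 = 0.532952.

0.5330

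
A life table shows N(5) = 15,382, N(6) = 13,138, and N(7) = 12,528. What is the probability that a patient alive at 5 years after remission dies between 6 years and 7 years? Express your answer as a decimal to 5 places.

0.03966

This is the probability of reaching 6 but not 7, conditional on being alive at 5: (N(6) − N(7)) / N(5).
= (13,138 − 12,528) / 15,382 = 610 / 15,382 = 0.039657.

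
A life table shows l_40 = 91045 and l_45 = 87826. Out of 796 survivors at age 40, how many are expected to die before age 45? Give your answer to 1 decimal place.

28.1

The relevant probability is 1 − 87826/91045 = 0.035356.
Expected number = 796 × 0.035356 = 28.1.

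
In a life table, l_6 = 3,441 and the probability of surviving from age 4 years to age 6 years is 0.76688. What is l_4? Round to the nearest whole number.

l_4 = l_6 / p = 3,441 / 0.76688 = 4487.

4487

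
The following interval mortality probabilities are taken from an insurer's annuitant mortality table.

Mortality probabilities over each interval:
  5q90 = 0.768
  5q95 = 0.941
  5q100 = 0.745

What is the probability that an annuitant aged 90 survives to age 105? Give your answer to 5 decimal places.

0.00349

The overall survival probability is (1 − 0.768) × (1 − 0.941) × (1 − 0.745).
= 0.232 × 0.059 × 0.255 = 0.003490.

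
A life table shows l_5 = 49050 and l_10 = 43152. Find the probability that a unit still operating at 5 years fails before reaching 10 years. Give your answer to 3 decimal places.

0.120

P(fail before 10 | operational at 5) = 1 − l_10/l_5 = 1 − 43152/49050 = (5898)/49050 = 0.120245.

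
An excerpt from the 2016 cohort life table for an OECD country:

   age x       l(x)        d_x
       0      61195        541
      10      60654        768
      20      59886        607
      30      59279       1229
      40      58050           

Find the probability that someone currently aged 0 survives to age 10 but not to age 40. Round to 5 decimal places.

0.04255

This is the probability of reaching 10 but not 40, conditional on being alive at 0: (l(10) − l(40)) / l(0).
= (60654 − 58050) / 61195 = 2604 / 61195 = 0.042552.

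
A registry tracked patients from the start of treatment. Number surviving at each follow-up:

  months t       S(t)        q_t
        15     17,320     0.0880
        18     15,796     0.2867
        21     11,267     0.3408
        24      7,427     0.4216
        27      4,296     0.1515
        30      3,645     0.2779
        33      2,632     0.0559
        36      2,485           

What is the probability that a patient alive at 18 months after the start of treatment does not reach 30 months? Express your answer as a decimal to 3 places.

P(die before 30 | alive at 18) = 1 − S(30)/S(18) = 1 − 3,645/15,796 = (12,151)/15,796 = 0.769245.

0.769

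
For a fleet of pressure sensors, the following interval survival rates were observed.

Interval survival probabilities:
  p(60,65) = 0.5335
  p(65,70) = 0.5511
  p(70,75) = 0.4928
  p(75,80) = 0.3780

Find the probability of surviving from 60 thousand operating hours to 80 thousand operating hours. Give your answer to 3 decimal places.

0.055

P(survive 60→80) = 0.5335 × 0.5511 × 0.4928 × 0.3780.
= 0.054768.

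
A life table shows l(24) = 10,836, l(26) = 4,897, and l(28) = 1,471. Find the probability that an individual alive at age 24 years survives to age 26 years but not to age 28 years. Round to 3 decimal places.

0.316

This is the probability of reaching 26 but not 28, conditional on being alive at 24: (l(26) − l(28)) / l(24).
= (4,897 − 1,471) / 10,836 = 3,426 / 10,836 = 0.316168.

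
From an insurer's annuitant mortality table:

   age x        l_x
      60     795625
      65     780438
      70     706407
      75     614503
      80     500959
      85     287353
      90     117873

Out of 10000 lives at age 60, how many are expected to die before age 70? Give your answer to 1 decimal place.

The relevant probability is 1 − 706407/795625 = 0.112136.
Expected number = 10000 × 0.112136 = 1121.4.

1121.4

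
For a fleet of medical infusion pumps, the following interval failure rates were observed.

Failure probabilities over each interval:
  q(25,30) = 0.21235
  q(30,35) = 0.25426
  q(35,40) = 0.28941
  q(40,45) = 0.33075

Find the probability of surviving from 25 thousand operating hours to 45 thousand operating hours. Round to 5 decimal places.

The overall survival probability is (1 − 0.21235) × (1 − 0.25426) × (1 − 0.28941) × (1 − 0.33075).
= 0.78765 × 0.74574 × 0.71059 × 0.66925 = 0.279337.

0.27934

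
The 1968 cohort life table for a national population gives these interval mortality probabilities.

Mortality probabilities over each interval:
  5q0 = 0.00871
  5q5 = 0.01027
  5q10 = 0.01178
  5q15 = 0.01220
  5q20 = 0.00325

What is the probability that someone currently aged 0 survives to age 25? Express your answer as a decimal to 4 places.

The overall survival probability is (1 − 0.00871) × (1 − 0.01027) × (1 − 0.01178) × (1 − 0.01220) × (1 − 0.00325).
= 0.99129 × 0.98973 × 0.98822 × 0.98780 × 0.99675 = 0.954611.

0.9546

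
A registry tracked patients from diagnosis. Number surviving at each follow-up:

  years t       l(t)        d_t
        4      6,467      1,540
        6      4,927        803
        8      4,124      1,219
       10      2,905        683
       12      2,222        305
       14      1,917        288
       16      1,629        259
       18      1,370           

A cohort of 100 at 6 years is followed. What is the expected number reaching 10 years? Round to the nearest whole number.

59

The relevant probability is 2,905/4,927 = 0.589608.
Expected number = 100 × 0.589608 = 59.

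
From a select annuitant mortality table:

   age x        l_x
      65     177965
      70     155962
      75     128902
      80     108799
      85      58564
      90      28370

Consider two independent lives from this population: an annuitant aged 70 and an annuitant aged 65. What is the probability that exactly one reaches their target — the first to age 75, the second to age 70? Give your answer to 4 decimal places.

p₁ = l_75/l_70 = 128902/155962 = 0.826496; p₂ = l_70/l_65 = 155962/177965 = 0.876363.
P(exactly one) = p₁(1−p₂) + (1−p₁)p₂ = 0.102185 + 0.152052 = 0.254238.

0.2542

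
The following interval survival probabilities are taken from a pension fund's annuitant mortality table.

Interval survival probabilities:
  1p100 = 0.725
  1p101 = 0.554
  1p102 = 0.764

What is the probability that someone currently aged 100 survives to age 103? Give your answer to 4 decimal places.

Survival from 100 to 103 is the product of surviving each interval: 0.725 × 0.554 × 0.764.
= 0.306861.

0.3069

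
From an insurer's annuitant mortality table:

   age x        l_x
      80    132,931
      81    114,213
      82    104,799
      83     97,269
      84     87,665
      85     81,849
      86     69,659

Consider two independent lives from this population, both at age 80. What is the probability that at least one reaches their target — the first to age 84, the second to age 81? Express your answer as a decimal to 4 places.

0.9521

p₁ = l_84/l_80 = 87,665/132,931 = 0.659477; p₂ = l_81/l_80 = 114,213/132,931 = 0.859190.
P(at least one) = 1 − (1−p₁)(1−p₂) = 1 − 0.340523 × 0.140810 = 0.952051.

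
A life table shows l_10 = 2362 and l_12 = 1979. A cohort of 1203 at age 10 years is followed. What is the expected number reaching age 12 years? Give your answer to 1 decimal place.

The relevant probability is 1979/2362 = 0.837849.
Expected number = 1203 × 0.837849 = 1007.9.

1007.9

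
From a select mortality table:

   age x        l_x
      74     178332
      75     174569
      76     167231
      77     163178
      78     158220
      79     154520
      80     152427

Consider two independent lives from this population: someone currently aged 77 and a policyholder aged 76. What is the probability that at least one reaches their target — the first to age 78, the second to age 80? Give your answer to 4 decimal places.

0.9973

p₁ = l_78/l_77 = 158220/163178 = 0.969616; p₂ = l_80/l_76 = 152427/167231 = 0.911476.
P(at least one) = 1 − (1−p₁)(1−p₂) = 1 − 0.030384 × 0.088524 = 0.997310.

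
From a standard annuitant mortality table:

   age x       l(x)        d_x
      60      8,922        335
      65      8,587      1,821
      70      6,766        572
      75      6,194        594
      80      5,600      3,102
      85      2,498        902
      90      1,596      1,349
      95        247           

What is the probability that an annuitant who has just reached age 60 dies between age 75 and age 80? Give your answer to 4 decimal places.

0.0666

This is the probability of reaching 75 but not 80, conditional on being alive at 60: (l(75) − l(80)) / l(60).
= (6,194 − 5,600) / 8,922 = 594 / 8,922 = 0.066577.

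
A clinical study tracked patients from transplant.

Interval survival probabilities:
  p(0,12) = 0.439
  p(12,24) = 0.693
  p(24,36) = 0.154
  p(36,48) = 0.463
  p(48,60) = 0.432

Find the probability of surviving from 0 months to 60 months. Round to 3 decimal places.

Survival from 0 to 60 is the product of surviving each interval: 0.439 × 0.693 × 0.154 × 0.463 × 0.432.
= 0.009371.

0.009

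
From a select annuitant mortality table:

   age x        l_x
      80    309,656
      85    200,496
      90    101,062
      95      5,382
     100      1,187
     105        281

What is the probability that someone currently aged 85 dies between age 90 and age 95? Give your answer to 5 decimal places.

This is the probability of reaching 90 but not 95, conditional on being alive at 85: (l_90 − l_95) / l_85.
= (101,062 − 5,382) / 200,496 = 95,680 / 200,496 = 0.477217.

0.47722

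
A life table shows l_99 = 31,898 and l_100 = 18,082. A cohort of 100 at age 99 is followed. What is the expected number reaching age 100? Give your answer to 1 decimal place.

The relevant probability is 18,082/31,898 = 0.566869.
Expected number = 100 × 0.566869 = 56.7.

56.7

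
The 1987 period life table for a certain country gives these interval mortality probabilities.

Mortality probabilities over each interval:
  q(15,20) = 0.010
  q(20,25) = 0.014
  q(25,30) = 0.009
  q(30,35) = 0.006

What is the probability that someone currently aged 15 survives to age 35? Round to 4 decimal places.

0.9616

The overall survival probability is (1 − 0.010) × (1 − 0.014) × (1 − 0.009) × (1 − 0.006).
= 0.990 × 0.986 × 0.991 × 0.994 = 0.961551.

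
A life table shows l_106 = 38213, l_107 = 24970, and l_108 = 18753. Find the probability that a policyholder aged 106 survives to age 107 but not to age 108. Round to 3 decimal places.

This is the probability of reaching 107 but not 108, conditional on being alive at 106: (l_107 − l_108) / l_106.
= (24970 − 18753) / 38213 = 6217 / 38213 = 0.162693.

0.163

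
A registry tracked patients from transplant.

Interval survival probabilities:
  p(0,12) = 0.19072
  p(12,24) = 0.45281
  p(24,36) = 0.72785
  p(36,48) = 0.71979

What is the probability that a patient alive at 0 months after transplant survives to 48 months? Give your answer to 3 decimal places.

0.045

Survival from 0 to 48 is the product of surviving each interval: 0.19072 × 0.45281 × 0.72785 × 0.71979.
= 0.045244.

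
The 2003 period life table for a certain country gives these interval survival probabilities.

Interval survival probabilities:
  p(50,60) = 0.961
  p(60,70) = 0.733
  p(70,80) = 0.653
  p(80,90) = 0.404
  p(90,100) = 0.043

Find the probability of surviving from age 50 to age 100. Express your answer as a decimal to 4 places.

Chaining the interval survival probabilities: 0.961 × 0.733 × 0.653 × 0.404 × 0.043.
= 0.007991.

0.0080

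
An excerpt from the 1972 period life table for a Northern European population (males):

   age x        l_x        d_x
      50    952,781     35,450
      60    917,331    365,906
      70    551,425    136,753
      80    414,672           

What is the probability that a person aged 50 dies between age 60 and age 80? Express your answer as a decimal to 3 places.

0.528

We want 10|20q50 = (l_60 − l_80)/l_50.
This is the probability of reaching 60 but not 80, conditional on being alive at 50: (l_60 − l_80) / l_50.
= (917,331 − 414,672) / 952,781 = 502,659 / 952,781 = 0.527570.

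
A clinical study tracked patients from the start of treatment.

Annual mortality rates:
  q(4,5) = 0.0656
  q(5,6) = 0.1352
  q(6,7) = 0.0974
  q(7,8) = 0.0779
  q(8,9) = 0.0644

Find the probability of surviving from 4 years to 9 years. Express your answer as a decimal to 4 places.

0.6292

P(survive 4→9) = (1 − 0.0656) × (1 − 0.1352) × (1 − 0.0974) × (1 − 0.0779) × (1 − 0.0644).
= 0.9344 × 0.8648 × 0.9026 × 0.9221 × 0.9356 = 0.629234.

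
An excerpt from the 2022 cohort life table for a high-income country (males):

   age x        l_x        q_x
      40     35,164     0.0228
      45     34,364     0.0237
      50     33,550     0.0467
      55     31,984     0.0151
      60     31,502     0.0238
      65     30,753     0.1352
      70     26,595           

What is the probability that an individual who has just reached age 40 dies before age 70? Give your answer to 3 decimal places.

P(die before 70 | alive at 40) = 1 − l_70/l_40 = 1 − 26,595/35,164 = (8,569)/35,164 = 0.243687.

0.244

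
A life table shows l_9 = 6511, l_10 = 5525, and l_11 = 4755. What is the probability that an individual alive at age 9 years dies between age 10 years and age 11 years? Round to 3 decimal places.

0.118

This is the probability of reaching 10 but not 11, conditional on being alive at 9: (l_10 − l_11) / l_9.
= (5525 − 4755) / 6511 = 770 / 6511 = 0.118261.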